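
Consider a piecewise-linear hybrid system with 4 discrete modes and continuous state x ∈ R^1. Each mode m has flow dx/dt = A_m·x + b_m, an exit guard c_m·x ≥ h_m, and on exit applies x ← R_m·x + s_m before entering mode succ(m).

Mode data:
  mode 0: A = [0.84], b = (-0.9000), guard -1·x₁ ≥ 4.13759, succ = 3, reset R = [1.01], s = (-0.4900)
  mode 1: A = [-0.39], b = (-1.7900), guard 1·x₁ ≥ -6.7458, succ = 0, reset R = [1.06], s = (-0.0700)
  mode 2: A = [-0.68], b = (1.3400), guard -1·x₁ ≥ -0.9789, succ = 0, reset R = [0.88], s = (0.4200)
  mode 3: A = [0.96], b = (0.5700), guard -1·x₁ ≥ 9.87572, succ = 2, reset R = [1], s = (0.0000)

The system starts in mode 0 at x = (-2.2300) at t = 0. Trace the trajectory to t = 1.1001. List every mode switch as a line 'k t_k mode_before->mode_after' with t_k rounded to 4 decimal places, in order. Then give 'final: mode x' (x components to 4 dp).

1 0.5429 0->3
final: 3 -7.5514

Mode 0: guard c·x = 4.1376 hit at Δt = 0.5429 (t = 0.5429), x⁻ = (-4.1376) → reset → x⁺ = (-4.6690), jump to mode 3
Mode 3: flow for 0.5572 to horizon, guard not reached → x = (-7.5514)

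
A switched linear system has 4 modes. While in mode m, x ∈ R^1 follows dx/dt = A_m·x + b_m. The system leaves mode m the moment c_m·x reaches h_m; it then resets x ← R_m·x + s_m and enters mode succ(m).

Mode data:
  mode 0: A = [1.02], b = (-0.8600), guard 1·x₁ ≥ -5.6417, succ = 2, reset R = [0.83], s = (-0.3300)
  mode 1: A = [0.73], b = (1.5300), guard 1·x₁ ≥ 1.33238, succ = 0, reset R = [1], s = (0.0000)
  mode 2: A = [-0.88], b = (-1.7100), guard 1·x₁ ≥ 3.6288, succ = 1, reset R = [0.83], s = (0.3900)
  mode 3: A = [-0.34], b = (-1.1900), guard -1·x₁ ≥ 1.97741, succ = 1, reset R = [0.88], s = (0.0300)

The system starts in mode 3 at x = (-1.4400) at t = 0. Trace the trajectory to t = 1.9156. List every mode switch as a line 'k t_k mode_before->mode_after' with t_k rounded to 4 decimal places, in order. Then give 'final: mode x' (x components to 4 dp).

1 0.8891 3->1
final: 1 -1.2797

Mode 3: guard c·x = 1.9774 hit at Δt = 0.8891 (t = 0.8891), x⁻ = (-1.9774) → reset → x⁺ = (-1.7101), jump to mode 1
Mode 1: flow for 1.0265 to horizon, guard not reached → x = (-1.2797)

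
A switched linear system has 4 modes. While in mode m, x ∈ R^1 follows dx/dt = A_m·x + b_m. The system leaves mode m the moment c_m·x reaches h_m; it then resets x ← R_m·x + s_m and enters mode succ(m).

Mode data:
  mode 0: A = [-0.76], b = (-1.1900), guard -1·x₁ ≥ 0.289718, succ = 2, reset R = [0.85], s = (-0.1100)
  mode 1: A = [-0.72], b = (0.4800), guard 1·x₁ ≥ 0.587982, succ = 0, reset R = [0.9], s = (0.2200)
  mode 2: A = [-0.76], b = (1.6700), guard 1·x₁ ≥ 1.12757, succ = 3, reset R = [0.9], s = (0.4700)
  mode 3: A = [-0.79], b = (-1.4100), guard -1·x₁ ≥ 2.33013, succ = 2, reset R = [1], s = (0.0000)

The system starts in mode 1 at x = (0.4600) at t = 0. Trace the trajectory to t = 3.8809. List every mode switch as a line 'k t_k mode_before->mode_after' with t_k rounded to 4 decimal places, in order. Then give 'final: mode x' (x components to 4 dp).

1 1.3412 1->0
2 2.1249 0->2
3 3.2697 2->3
final: 3 0.2326

Mode 1: guard c·x = 0.5880 hit at Δt = 1.3412 (t = 1.3412), x⁻ = (0.5880) → reset → x⁺ = (0.7492), jump to mode 0
Mode 0: guard c·x = 0.2897 hit at Δt = 0.7837 (t = 2.1249), x⁻ = (-0.2897) → reset → x⁺ = (-0.3563), jump to mode 2
Mode 2: guard c·x = 1.1276 hit at Δt = 1.1448 (t = 3.2697), x⁻ = (1.1276) → reset → x⁺ = (1.4848), jump to mode 3
Mode 3: flow for 0.6112 to horizon, guard not reached → x = (0.2326)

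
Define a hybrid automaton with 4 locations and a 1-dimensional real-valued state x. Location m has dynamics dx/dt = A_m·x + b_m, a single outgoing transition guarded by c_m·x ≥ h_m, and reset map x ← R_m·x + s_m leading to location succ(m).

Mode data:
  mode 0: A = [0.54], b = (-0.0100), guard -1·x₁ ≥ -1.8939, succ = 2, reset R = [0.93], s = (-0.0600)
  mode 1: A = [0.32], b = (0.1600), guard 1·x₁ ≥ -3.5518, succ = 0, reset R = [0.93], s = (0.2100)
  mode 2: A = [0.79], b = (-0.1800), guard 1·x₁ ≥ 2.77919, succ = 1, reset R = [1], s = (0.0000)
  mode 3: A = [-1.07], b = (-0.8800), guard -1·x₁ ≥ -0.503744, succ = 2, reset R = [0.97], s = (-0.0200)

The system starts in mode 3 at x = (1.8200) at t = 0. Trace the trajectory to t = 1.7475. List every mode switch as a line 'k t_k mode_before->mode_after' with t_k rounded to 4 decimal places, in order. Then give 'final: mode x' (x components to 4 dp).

1 0.6443 3->2
final: 2 0.8035

Mode 3: guard c·x = -0.5037 hit at Δt = 0.6443 (t = 0.6443), x⁻ = (0.5037) → reset → x⁺ = (0.4686), jump to mode 2
Mode 2: flow for 1.1032 to horizon, guard not reached → x = (0.8035)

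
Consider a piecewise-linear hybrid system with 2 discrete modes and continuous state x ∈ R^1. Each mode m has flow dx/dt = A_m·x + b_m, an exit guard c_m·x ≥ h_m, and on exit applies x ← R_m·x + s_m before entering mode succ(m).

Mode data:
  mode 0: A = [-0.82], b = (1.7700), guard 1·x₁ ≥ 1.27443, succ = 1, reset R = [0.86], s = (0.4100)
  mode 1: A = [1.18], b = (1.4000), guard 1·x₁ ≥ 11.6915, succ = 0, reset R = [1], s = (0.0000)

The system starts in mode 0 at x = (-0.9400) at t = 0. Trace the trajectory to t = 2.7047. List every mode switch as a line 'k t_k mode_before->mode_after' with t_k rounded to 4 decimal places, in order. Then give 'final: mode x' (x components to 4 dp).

1 1.5294 0->1
final: 1 9.5894

Mode 0: guard c·x = 1.2744 hit at Δt = 1.5294 (t = 1.5294), x⁻ = (1.2744) → reset → x⁺ = (1.5060), jump to mode 1
Mode 1: flow for 1.1753 to horizon, guard not reached → x = (9.5894)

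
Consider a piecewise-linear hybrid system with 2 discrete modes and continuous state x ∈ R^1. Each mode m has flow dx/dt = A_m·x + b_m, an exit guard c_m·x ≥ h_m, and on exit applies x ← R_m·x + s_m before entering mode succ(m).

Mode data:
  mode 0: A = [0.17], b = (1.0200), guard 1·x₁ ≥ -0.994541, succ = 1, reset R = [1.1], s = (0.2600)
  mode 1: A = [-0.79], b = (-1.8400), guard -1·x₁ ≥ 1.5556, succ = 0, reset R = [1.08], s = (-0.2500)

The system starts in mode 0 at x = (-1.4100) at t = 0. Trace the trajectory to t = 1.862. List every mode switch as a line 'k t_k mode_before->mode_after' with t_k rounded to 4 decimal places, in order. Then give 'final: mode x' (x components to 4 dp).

1 0.5097 0->1
2 1.3439 1->0
final: 0 -1.5553

Mode 0: guard c·x = -0.9945 hit at Δt = 0.5097 (t = 0.5097), x⁻ = (-0.9945) → reset → x⁺ = (-0.8340), jump to mode 1
Mode 1: guard c·x = 1.5556 hit at Δt = 0.8342 (t = 1.3439), x⁻ = (-1.5556) → reset → x⁺ = (-1.9300), jump to mode 0
Mode 0: flow for 0.5181 to horizon, guard not reached → x = (-1.5553)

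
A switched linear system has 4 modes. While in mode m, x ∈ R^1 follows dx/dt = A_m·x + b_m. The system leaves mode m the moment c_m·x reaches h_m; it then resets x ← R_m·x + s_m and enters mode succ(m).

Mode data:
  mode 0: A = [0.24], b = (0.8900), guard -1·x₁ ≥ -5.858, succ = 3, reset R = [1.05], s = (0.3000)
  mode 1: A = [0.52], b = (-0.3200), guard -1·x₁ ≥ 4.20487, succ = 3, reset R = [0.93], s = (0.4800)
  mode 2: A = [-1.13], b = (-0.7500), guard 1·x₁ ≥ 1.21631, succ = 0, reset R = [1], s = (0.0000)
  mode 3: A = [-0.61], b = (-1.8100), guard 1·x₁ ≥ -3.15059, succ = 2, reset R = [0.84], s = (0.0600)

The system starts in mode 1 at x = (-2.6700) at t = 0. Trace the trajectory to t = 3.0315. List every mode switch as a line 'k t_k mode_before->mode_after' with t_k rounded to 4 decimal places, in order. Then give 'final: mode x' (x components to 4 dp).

1 0.7372 1->3
2 2.2567 3->2
final: 2 -1.4648

Mode 1: guard c·x = 4.2049 hit at Δt = 0.7372 (t = 0.7372), x⁻ = (-4.2049) → reset → x⁺ = (-3.4305), jump to mode 3
Mode 3: guard c·x = -3.1506 hit at Δt = 1.5195 (t = 2.2567), x⁻ = (-3.1506) → reset → x⁺ = (-2.5865), jump to mode 2
Mode 2: flow for 0.7748 to horizon, guard not reached → x = (-1.4648)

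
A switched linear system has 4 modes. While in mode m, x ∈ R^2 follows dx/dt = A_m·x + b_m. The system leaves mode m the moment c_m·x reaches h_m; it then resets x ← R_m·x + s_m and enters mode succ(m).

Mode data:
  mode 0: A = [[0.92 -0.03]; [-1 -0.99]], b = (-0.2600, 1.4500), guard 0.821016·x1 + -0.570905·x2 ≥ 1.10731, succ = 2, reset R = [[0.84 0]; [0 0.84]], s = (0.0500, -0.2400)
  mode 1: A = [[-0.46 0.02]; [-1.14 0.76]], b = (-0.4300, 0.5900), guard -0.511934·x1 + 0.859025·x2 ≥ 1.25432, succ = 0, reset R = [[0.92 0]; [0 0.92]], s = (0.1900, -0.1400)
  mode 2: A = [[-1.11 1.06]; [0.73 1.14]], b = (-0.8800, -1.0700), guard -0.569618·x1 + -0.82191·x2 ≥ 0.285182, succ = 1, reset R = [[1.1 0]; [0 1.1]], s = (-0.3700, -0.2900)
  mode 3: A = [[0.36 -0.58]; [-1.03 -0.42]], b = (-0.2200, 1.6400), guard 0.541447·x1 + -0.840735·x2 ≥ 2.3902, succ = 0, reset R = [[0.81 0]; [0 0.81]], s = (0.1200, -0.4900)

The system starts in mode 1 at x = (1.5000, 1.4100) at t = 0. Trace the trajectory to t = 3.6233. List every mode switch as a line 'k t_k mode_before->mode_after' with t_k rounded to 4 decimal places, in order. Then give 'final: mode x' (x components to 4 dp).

Mode 1: guard c·x = 1.2543 hit at Δt = 0.8778 (t = 0.8778), x⁻ = (0.7138, 1.8856) → reset → x⁺ = (0.8467, 1.5947), jump to mode 0
Mode 0: guard c·x = 1.1073 hit at Δt = 1.1102 (t = 1.9880), x⁻ = (1.7805, 0.6210) → reset → x⁺ = (1.5456, 0.2816), jump to mode 2
Mode 2: guard c·x = 0.2852 hit at Δt = 1.2750 (t = 3.2630), x⁻ = (-0.1287, -0.2578) → reset → x⁺ = (-0.5116, -0.5735), jump to mode 1
Mode 1: flow for 0.3603 to horizon, guard not reached → x = (-0.5790, -0.2522)

1 0.8778 1->0
2 1.9880 0->2
3 3.2630 2->1
final: 1 -0.5790 -0.2522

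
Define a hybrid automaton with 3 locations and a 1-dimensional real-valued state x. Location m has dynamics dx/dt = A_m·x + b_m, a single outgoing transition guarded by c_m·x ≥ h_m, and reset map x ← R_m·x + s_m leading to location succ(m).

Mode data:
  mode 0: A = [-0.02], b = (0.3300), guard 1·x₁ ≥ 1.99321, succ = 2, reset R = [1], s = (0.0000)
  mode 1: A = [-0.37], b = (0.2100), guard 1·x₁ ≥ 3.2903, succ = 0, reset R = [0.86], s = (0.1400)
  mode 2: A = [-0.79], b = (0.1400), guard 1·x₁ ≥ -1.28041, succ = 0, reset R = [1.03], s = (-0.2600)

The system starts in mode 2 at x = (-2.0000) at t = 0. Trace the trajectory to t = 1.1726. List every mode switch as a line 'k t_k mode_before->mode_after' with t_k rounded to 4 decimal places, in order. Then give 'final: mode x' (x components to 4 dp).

Mode 2: guard c·x = -1.2804 hit at Δt = 0.5079 (t = 0.5079), x⁻ = (-1.2804) → reset → x⁺ = (-1.5788), jump to mode 0
Mode 0: flow for 0.6647 to horizon, guard not reached → x = (-1.3401)

1 0.5079 2->0
final: 0 -1.3401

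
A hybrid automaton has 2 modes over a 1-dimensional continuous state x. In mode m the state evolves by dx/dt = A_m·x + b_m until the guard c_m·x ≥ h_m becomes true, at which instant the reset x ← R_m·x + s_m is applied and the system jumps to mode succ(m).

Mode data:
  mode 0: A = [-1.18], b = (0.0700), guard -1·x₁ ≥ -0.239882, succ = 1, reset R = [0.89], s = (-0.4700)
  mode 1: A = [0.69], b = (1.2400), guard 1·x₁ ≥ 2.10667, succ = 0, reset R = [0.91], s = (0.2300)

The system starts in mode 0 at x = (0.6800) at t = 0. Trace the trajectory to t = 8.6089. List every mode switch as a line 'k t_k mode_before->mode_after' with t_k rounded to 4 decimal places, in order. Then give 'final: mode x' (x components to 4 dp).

1 1.0464 0->1
2 2.3939 1->0
3 4.4683 0->1
4 5.8158 1->0
5 7.8902 0->1
final: 1 0.7326

Mode 0: guard c·x = -0.2399 hit at Δt = 1.0464 (t = 1.0464), x⁻ = (0.2399) → reset → x⁺ = (-0.2565), jump to mode 1
Mode 1: guard c·x = 2.1067 hit at Δt = 1.3475 (t = 2.3939), x⁻ = (2.1067) → reset → x⁺ = (2.1471), jump to mode 0
Mode 0: guard c·x = -0.2399 hit at Δt = 2.0744 (t = 4.4683), x⁻ = (0.2399) → reset → x⁺ = (-0.2565), jump to mode 1
Mode 1: guard c·x = 2.1067 hit at Δt = 1.3475 (t = 5.8158), x⁻ = (2.1067) → reset → x⁺ = (2.1471), jump to mode 0
Mode 0: guard c·x = -0.2399 hit at Δt = 2.0744 (t = 7.8902), x⁻ = (0.2399) → reset → x⁺ = (-0.2565), jump to mode 1
Mode 1: flow for 0.7187 to horizon, guard not reached → x = (0.7326)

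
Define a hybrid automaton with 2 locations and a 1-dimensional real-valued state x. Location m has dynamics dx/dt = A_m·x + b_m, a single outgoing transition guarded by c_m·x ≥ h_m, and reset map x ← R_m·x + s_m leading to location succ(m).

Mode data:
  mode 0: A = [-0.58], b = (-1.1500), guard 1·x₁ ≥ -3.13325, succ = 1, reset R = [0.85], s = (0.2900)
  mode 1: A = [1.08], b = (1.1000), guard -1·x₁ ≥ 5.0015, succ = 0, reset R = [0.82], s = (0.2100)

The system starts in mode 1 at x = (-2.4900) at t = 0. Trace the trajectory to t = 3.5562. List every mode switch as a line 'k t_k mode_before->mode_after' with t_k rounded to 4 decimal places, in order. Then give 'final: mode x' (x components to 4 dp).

1 0.9220 1->0
2 1.7946 0->1
3 2.7931 1->0
final: 0 -3.2087

Mode 1: guard c·x = 5.0015 hit at Δt = 0.9220 (t = 0.9220), x⁻ = (-5.0015) → reset → x⁺ = (-3.8912), jump to mode 0
Mode 0: guard c·x = -3.1332 hit at Δt = 0.8726 (t = 1.7946), x⁻ = (-3.1332) → reset → x⁺ = (-2.3733), jump to mode 1
Mode 1: guard c·x = 5.0015 hit at Δt = 0.9985 (t = 2.7931), x⁻ = (-5.0015) → reset → x⁺ = (-3.8912), jump to mode 0
Mode 0: flow for 0.7631 to horizon, guard not reached → x = (-3.2087)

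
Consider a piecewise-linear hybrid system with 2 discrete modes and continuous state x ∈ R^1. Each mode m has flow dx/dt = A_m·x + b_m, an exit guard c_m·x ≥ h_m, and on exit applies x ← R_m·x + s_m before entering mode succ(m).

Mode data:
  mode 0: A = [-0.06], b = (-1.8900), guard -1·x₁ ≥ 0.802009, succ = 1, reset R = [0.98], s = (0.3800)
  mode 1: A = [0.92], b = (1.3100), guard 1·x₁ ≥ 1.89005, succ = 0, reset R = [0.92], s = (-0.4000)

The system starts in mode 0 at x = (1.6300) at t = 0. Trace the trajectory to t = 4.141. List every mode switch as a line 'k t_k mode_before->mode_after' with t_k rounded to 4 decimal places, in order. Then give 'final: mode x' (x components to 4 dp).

1 1.2707 0->1
2 2.5537 1->0
3 3.6773 0->1
final: 1 0.1357

Mode 0: guard c·x = 0.8020 hit at Δt = 1.2707 (t = 1.2707), x⁻ = (-0.8020) → reset → x⁺ = (-0.4060), jump to mode 1
Mode 1: guard c·x = 1.8901 hit at Δt = 1.2830 (t = 2.5537), x⁻ = (1.8900) → reset → x⁺ = (1.3388), jump to mode 0
Mode 0: guard c·x = 0.8020 hit at Δt = 1.1236 (t = 3.6773), x⁻ = (-0.8020) → reset → x⁺ = (-0.4060), jump to mode 1
Mode 1: flow for 0.4637 to horizon, guard not reached → x = (0.1357)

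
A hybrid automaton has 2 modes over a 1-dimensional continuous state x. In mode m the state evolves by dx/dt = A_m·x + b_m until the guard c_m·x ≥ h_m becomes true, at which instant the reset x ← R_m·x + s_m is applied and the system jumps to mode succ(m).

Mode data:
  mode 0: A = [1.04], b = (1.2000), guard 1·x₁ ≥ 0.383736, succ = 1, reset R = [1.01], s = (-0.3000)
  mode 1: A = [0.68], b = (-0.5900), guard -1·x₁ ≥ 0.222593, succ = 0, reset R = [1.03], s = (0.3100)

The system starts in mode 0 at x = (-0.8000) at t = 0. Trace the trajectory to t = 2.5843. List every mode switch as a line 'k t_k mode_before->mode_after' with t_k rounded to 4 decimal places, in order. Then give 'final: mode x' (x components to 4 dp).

Mode 0: guard c·x = 0.3837 hit at Δt = 1.4126 (t = 1.4126), x⁻ = (0.3837) → reset → x⁺ = (0.0876), jump to mode 1
Mode 1: guard c·x = 0.2226 hit at Δt = 0.4923 (t = 1.9049), x⁻ = (-0.2226) → reset → x⁺ = (0.0807), jump to mode 0
Mode 0: guard c·x = 0.3837 hit at Δt = 0.2110 (t = 2.1159), x⁻ = (0.3837) → reset → x⁺ = (0.0876), jump to mode 1
Mode 1: flow for 0.4684 to horizon, guard not reached → x = (-0.2050)

1 1.4126 0->1
2 1.9049 1->0
3 2.1159 0->1
final: 1 -0.2050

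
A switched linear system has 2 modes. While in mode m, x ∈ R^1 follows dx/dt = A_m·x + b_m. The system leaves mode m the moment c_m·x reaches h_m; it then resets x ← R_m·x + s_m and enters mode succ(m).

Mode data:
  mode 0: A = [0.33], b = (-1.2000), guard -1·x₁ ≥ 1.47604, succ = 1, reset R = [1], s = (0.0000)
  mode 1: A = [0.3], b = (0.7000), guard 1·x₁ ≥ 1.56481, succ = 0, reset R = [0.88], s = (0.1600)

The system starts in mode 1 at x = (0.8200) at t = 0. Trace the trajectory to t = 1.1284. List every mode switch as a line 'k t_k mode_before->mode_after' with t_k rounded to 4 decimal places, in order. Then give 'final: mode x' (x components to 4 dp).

Mode 1: guard c·x = 1.5648 hit at Δt = 0.7068 (t = 0.7068), x⁻ = (1.5648) → reset → x⁺ = (1.5370), jump to mode 0
Mode 0: flow for 0.4216 to horizon, guard not reached → x = (1.2237)

1 0.7068 1->0
final: 0 1.2237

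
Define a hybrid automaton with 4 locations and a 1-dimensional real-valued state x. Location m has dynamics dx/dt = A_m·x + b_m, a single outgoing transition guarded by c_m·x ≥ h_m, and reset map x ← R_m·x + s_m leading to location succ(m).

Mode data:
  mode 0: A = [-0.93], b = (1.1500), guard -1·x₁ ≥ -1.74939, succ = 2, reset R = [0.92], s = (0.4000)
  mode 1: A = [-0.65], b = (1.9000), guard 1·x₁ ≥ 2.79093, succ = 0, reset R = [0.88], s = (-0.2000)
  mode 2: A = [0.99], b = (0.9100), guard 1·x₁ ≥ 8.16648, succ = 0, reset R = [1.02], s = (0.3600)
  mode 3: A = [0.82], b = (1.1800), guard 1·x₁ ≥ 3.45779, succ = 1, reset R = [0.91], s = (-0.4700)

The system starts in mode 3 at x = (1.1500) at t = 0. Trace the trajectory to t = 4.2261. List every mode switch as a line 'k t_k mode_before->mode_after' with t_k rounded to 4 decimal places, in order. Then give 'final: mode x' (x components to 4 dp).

1 0.7772 3->1
2 1.7363 1->0
3 2.4751 0->2
4 3.6187 2->0
final: 0 5.4731

Mode 3: guard c·x = 3.4578 hit at Δt = 0.7772 (t = 0.7772), x⁻ = (3.4578) → reset → x⁺ = (2.6766), jump to mode 1
Mode 1: guard c·x = 2.7909 hit at Δt = 0.9591 (t = 1.7363), x⁻ = (2.7909) → reset → x⁺ = (2.2560), jump to mode 0
Mode 0: guard c·x = -1.7494 hit at Δt = 0.7388 (t = 2.4751), x⁻ = (1.7494) → reset → x⁺ = (2.0094), jump to mode 2
Mode 2: guard c·x = 8.1665 hit at Δt = 1.1436 (t = 3.6187), x⁻ = (8.1665) → reset → x⁺ = (8.6898), jump to mode 0
Mode 0: flow for 0.6074 to horizon, guard not reached → x = (5.4731)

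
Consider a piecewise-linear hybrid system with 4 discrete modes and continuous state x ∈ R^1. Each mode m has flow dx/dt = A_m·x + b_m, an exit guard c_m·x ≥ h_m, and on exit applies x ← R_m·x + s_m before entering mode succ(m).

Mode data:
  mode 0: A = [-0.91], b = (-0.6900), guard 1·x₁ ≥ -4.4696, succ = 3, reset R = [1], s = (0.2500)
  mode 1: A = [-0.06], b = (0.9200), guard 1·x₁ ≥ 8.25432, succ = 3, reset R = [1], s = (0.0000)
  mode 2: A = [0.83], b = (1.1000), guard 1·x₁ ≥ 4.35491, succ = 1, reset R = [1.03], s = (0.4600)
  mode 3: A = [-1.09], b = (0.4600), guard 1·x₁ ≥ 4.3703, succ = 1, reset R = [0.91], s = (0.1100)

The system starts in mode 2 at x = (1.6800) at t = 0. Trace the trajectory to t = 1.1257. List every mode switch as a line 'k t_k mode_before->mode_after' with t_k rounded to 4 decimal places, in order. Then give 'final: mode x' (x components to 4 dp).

1 0.7670 2->1
final: 1 5.1667

Mode 2: guard c·x = 4.3549 hit at Δt = 0.7670 (t = 0.7670), x⁻ = (4.3549) → reset → x⁺ = (4.9456), jump to mode 1
Mode 1: flow for 0.3587 to horizon, guard not reached → x = (5.1667)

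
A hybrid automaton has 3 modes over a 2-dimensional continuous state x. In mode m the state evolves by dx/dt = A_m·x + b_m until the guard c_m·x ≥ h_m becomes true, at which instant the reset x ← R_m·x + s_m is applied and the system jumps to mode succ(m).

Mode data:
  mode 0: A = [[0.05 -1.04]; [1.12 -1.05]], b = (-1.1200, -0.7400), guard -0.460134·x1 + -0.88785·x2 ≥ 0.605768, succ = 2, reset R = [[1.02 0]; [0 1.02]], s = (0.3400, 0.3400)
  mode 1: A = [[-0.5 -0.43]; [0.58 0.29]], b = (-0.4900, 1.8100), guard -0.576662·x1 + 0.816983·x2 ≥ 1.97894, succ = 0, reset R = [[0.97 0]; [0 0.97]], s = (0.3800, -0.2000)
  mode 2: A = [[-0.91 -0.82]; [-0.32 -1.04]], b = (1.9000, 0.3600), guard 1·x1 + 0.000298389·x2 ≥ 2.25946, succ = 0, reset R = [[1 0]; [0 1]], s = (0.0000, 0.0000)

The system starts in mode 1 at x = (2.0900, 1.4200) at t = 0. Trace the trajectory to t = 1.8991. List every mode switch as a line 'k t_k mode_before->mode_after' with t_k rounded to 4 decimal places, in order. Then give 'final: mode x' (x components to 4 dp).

Mode 1: guard c·x = 1.9789 hit at Δt = 0.5019 (t = 0.5019), x⁻ = (0.9687, 3.1060) → reset → x⁺ = (1.3196, 2.8128), jump to mode 0
Mode 0: guard c·x = 0.6058 hit at Δt = 1.0468 (t = 1.5487), x⁻ = (-1.4560, 0.0723) → reset → x⁺ = (-1.1451, 0.4138), jump to mode 2
Mode 2: flow for 0.3504 to horizon, guard not reached → x = (-0.3723, 0.4602)

1 0.5019 1->0
2 1.5487 0->2
final: 2 -0.3723 0.4602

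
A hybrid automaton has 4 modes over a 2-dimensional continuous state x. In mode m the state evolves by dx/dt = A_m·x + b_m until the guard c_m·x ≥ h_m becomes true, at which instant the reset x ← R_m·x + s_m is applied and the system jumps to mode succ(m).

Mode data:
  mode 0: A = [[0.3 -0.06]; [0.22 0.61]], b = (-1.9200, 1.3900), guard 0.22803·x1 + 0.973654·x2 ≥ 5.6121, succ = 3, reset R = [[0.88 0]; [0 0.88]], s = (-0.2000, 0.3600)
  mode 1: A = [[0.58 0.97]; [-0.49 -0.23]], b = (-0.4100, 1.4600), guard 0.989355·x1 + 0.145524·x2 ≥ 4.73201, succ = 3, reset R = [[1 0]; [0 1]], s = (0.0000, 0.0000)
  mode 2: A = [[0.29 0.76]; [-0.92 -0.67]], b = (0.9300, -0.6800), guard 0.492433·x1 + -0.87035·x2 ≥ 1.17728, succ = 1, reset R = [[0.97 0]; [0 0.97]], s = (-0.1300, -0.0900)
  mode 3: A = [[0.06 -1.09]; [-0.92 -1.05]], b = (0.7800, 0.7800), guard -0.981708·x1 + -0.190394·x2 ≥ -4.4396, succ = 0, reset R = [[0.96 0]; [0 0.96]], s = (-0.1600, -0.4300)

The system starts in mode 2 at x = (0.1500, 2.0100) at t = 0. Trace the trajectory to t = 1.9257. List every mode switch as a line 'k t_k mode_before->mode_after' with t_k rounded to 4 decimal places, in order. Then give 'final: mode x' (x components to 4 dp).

Mode 2: guard c·x = 1.1773 hit at Δt = 0.9438 (t = 0.9438), x⁻ = (2.0002, -0.2209) → reset → x⁺ = (1.8102, -0.3043), jump to mode 1
Mode 1: flow for 0.9819 to horizon, guard not reached → x = (2.5631, 0.1227)

1 0.9438 2->1
final: 1 2.5631 0.1227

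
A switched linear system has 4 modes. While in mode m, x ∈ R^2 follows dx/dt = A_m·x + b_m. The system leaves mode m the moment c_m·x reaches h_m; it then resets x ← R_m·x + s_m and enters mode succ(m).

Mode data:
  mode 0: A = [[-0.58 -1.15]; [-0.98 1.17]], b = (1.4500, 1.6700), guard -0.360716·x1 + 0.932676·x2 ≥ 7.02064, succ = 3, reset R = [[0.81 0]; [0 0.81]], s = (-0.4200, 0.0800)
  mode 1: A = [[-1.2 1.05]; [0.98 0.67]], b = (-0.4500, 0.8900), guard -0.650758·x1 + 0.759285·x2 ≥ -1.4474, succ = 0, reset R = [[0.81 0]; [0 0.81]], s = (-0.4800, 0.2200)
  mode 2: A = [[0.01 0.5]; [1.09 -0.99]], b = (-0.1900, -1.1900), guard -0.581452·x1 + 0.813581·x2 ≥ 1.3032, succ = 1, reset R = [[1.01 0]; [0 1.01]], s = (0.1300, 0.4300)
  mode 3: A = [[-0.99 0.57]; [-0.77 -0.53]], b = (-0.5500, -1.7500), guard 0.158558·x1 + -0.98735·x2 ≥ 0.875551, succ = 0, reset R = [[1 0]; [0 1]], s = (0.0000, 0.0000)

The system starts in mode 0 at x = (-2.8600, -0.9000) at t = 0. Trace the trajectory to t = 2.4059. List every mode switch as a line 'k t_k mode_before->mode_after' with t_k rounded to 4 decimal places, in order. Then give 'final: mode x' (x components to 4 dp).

Mode 0: guard c·x = 7.0206 hit at Δt = 1.2849 (t = 1.2849), x⁻ = (-2.5672, 6.5346) → reset → x⁺ = (-2.4994, 5.3730), jump to mode 3
Mode 3: flow for 1.1210 to horizon, guard not reached → x = (0.0899, 1.9202)

1 1.2849 0->3
final: 3 0.0899 1.9202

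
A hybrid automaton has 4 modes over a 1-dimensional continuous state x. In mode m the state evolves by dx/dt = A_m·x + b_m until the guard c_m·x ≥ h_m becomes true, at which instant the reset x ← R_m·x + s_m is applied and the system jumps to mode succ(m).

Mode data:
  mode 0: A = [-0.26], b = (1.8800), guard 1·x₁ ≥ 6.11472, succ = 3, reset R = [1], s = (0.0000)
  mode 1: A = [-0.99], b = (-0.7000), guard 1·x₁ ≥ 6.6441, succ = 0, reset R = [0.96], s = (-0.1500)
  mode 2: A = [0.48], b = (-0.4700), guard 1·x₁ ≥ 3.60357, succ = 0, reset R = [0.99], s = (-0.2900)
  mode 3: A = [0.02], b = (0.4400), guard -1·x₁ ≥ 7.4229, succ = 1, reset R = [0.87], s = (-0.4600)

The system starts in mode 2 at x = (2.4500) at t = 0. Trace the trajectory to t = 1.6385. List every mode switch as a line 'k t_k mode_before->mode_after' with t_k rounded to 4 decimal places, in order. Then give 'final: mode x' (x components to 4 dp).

1 1.2063 2->0
final: 0 3.6977

Mode 2: guard c·x = 3.6036 hit at Δt = 1.2063 (t = 1.2063), x⁻ = (3.6036) → reset → x⁺ = (3.2775), jump to mode 0
Mode 0: flow for 0.4322 to horizon, guard not reached → x = (3.6977)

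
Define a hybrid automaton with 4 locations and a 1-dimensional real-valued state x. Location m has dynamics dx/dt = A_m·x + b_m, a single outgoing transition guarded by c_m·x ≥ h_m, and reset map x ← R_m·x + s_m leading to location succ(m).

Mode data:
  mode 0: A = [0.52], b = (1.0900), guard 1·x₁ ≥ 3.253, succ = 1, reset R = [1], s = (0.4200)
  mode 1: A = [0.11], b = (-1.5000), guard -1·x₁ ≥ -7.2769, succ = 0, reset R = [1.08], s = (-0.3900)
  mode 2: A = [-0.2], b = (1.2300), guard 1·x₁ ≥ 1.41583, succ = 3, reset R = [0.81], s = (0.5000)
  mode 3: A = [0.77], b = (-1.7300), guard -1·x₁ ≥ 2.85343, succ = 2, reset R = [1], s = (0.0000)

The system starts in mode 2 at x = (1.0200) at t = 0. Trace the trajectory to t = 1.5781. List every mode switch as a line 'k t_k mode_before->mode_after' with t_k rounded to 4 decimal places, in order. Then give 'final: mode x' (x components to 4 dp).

Mode 2: guard c·x = 1.4158 hit at Δt = 0.4015 (t = 0.4015), x⁻ = (1.4158) → reset → x⁺ = (1.6468), jump to mode 3
Mode 3: flow for 1.1766 to horizon, guard not reached → x = (0.7623)

1 0.4015 2->3
final: 3 0.7623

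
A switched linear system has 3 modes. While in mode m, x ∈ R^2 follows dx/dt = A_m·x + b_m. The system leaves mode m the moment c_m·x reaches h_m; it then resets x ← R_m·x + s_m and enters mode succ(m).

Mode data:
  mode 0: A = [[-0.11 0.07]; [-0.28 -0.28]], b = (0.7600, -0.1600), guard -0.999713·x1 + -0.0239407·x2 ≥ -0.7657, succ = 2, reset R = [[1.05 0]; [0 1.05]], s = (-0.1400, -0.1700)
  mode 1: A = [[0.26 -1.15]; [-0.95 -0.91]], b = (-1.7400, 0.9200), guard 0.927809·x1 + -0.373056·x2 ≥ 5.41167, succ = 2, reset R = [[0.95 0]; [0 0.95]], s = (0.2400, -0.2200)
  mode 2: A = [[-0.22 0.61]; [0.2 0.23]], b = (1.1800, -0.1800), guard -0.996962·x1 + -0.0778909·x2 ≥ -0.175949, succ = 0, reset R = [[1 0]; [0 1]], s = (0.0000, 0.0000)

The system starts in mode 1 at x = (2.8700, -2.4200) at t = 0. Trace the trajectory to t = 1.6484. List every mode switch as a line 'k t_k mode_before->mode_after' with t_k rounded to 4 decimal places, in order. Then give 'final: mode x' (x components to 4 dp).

Mode 1: guard c·x = 5.4117 hit at Δt = 0.8918 (t = 0.8918), x⁻ = (4.7265, -2.7512) → reset → x⁺ = (4.7302, -2.8336), jump to mode 2
Mode 2: flow for 0.7566 to horizon, guard not reached → x = (3.6292, -2.8301)

1 0.8918 1->2
final: 2 3.6292 -2.8301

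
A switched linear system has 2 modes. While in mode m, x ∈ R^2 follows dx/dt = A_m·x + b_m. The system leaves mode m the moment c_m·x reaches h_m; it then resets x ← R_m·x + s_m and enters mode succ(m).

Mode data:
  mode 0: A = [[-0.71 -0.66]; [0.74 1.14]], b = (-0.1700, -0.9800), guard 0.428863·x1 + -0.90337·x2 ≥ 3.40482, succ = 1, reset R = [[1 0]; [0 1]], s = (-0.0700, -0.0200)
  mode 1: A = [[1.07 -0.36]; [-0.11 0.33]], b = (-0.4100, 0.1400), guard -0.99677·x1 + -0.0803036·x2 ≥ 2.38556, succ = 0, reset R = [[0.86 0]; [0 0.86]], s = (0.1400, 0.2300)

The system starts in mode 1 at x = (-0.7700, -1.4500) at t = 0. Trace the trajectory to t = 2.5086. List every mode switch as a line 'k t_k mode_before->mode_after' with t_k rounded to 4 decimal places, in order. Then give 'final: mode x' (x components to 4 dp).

Mode 1: guard c·x = 2.3856 hit at Δt = 1.1345 (t = 1.1345), x⁻ = (-2.2552, -1.7145) → reset → x⁺ = (-1.7994, -1.2444), jump to mode 0
Mode 0: guard c·x = 3.4048 hit at Δt = 0.5820 (t = 1.7165), x⁻ = (-0.4517, -3.9834) → reset → x⁺ = (-0.5217, -4.0034), jump to mode 1
Mode 1: flow for 0.7921 to horizon, guard not reached → x = (0.2577, -5.0500)

1 1.1345 1->0
2 1.7165 0->1
final: 1 0.2577 -5.0500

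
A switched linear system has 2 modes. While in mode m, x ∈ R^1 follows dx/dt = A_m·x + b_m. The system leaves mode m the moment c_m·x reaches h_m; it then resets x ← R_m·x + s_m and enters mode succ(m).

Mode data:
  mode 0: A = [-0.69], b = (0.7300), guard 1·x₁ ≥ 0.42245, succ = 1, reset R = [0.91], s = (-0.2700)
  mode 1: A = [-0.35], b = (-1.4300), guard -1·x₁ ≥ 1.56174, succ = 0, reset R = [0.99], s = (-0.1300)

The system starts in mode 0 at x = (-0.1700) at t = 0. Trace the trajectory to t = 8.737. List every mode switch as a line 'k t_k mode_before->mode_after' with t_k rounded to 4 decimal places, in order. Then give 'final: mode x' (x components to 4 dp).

1 0.9546 0->1
2 2.4097 1->0
3 4.5243 0->1
4 5.9794 1->0
5 8.0941 0->1
final: 1 -0.7319

Mode 0: guard c·x = 0.4224 hit at Δt = 0.9546 (t = 0.9546), x⁻ = (0.4224) → reset → x⁺ = (0.1144), jump to mode 1
Mode 1: guard c·x = 1.5617 hit at Δt = 1.4551 (t = 2.4097), x⁻ = (-1.5617) → reset → x⁺ = (-1.6761), jump to mode 0
Mode 0: guard c·x = 0.4224 hit at Δt = 2.1147 (t = 4.5243), x⁻ = (0.4224) → reset → x⁺ = (0.1144), jump to mode 1
Mode 1: guard c·x = 1.5617 hit at Δt = 1.4551 (t = 5.9794), x⁻ = (-1.5617) → reset → x⁺ = (-1.6761), jump to mode 0
Mode 0: guard c·x = 0.4224 hit at Δt = 2.1147 (t = 8.0941), x⁻ = (0.4224) → reset → x⁺ = (0.1144), jump to mode 1
Mode 1: flow for 0.6429 to horizon, guard not reached → x = (-0.7319)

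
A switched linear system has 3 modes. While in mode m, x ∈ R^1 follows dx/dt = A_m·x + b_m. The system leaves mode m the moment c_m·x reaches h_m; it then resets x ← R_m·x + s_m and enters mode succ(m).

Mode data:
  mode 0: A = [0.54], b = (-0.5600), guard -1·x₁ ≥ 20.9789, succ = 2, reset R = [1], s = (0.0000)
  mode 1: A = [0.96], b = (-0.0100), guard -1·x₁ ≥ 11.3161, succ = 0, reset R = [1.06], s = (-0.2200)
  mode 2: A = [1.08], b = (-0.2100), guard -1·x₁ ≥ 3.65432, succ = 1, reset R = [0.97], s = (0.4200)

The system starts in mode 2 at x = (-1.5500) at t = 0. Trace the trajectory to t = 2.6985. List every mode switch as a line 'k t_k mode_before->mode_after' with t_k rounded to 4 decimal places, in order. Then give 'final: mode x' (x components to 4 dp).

Mode 2: guard c·x = 3.6543 hit at Δt = 0.7327 (t = 0.7327), x⁻ = (-3.6543) → reset → x⁺ = (-3.1247), jump to mode 1
Mode 1: guard c·x = 11.3161 hit at Δt = 1.3380 (t = 2.0707), x⁻ = (-11.3161) → reset → x⁺ = (-12.2151), jump to mode 0
Mode 0: flow for 0.6278 to horizon, guard not reached → x = (-17.5631)

1 0.7327 2->1
2 2.0707 1->0
final: 0 -17.5631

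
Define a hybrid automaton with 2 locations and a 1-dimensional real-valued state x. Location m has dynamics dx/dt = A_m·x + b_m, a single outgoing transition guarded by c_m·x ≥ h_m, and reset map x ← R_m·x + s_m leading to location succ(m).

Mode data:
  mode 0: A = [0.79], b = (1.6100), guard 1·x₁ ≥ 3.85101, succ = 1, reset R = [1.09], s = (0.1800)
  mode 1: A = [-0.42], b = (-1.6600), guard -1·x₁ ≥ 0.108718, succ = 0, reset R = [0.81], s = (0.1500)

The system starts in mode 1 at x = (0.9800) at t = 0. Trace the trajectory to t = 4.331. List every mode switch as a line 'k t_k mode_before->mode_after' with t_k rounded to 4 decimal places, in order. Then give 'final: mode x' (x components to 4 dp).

1 0.5938 1->0
2 1.8991 0->1
3 3.7406 1->0
final: 0 1.3098

Mode 1: guard c·x = 0.1087 hit at Δt = 0.5938 (t = 0.5938), x⁻ = (-0.1087) → reset → x⁺ = (0.0619), jump to mode 0
Mode 0: guard c·x = 3.8510 hit at Δt = 1.3053 (t = 1.8991), x⁻ = (3.8510) → reset → x⁺ = (4.3776), jump to mode 1
Mode 1: guard c·x = 0.1087 hit at Δt = 1.8415 (t = 3.7406), x⁻ = (-0.1087) → reset → x⁺ = (0.0619), jump to mode 0
Mode 0: flow for 0.5904 to horizon, guard not reached → x = (1.3098)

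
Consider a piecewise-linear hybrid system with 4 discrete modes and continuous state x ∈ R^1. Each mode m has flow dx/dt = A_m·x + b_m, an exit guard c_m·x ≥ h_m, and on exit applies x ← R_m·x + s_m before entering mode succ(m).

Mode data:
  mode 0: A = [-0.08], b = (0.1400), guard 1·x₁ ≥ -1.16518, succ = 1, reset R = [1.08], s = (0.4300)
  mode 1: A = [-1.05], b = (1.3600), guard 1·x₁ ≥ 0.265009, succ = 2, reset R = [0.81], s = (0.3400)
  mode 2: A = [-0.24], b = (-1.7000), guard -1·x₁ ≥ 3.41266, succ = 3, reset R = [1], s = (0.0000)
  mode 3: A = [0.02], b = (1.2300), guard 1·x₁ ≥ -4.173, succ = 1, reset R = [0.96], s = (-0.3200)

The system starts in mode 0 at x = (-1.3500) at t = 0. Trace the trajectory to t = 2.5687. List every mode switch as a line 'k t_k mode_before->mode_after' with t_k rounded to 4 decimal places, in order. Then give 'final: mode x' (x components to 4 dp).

1 0.7684 0->1
2 1.4573 1->2
final: 2 -1.2336

Mode 0: guard c·x = -1.1652 hit at Δt = 0.7684 (t = 0.7684), x⁻ = (-1.1652) → reset → x⁺ = (-0.8284), jump to mode 1
Mode 1: guard c·x = 0.2650 hit at Δt = 0.6889 (t = 1.4573), x⁻ = (0.2650) → reset → x⁺ = (0.5547), jump to mode 2
Mode 2: flow for 1.1114 to horizon, guard not reached → x = (-1.2336)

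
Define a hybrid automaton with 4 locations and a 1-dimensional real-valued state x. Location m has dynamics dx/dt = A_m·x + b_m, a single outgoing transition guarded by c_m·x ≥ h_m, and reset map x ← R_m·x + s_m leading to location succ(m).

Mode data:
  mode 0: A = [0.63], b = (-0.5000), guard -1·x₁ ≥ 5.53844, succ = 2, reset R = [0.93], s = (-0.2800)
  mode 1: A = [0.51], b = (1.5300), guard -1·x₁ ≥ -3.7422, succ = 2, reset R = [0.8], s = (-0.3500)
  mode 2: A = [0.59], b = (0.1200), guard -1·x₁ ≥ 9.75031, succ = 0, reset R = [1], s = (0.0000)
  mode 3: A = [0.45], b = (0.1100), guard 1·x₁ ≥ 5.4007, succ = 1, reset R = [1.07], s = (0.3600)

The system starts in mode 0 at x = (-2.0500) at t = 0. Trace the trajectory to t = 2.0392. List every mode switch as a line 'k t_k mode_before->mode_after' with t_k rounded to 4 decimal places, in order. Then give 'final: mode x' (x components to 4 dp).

1 1.2707 0->2
final: 2 -8.4296

Mode 0: guard c·x = 5.5384 hit at Δt = 1.2707 (t = 1.2707), x⁻ = (-5.5384) → reset → x⁺ = (-5.4307), jump to mode 2
Mode 2: flow for 0.7685 to horizon, guard not reached → x = (-8.4296)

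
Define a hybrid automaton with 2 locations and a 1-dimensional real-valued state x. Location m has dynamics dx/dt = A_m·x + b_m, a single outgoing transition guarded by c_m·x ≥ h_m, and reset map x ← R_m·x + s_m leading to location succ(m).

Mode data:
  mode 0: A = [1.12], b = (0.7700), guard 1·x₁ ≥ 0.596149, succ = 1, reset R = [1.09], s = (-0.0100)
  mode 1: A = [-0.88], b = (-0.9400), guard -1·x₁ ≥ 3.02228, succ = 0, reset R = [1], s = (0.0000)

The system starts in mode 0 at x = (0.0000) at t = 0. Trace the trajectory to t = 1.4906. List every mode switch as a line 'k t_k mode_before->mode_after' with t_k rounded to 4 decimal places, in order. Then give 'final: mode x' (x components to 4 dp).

1 0.5575 0->1
final: 1 -0.3168

Mode 0: guard c·x = 0.5961 hit at Δt = 0.5575 (t = 0.5575), x⁻ = (0.5961) → reset → x⁺ = (0.6398), jump to mode 1
Mode 1: flow for 0.9331 to horizon, guard not reached → x = (-0.3168)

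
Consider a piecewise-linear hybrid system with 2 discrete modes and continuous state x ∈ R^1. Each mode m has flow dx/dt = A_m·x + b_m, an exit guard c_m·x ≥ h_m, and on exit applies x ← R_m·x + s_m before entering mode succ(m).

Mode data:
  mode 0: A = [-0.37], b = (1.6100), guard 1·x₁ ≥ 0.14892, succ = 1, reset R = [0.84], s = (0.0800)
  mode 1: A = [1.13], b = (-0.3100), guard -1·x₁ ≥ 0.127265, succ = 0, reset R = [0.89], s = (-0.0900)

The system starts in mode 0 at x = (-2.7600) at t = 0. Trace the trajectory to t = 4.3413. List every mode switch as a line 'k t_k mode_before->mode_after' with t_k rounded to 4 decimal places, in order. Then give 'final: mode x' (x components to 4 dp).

Mode 0: guard c·x = 0.1489 hit at Δt = 1.4217 (t = 1.4217), x⁻ = (0.1489) → reset → x⁺ = (0.2051), jump to mode 1
Mode 1: guard c·x = 0.1273 hit at Δt = 1.5556 (t = 2.9773), x⁻ = (-0.1273) → reset → x⁺ = (-0.2033), jump to mode 0
Mode 0: guard c·x = 0.1489 hit at Δt = 0.2175 (t = 3.1948), x⁻ = (0.1489) → reset → x⁺ = (0.2051), jump to mode 1
Mode 1: flow for 1.1465 to horizon, guard not reached → x = (0.0214)

1 1.4217 0->1
2 2.9773 1->0
3 3.1948 0->1
final: 1 0.0214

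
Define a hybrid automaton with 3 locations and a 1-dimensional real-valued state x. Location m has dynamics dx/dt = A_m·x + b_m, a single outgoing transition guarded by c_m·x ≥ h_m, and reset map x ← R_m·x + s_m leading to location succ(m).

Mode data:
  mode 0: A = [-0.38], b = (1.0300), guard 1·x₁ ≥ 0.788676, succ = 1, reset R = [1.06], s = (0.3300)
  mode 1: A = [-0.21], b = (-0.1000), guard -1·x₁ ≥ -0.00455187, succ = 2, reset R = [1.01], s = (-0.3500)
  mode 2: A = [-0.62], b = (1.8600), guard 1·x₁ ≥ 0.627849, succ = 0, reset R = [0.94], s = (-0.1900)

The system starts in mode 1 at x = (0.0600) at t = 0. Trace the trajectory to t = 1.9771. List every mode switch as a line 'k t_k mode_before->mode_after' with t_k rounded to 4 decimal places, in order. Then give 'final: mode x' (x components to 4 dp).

Mode 1: guard c·x = -0.0046 hit at Δt = 0.5198 (t = 0.5198), x⁻ = (0.0046) → reset → x⁺ = (-0.3454), jump to mode 2
Mode 2: guard c·x = 0.6278 hit at Δt = 0.5545 (t = 1.0743), x⁻ = (0.6278) → reset → x⁺ = (0.4002), jump to mode 0
Mode 0: guard c·x = 0.7887 hit at Δt = 0.4845 (t = 1.5588), x⁻ = (0.7887) → reset → x⁺ = (1.1660), jump to mode 1
Mode 1: flow for 0.4183 to horizon, guard not reached → x = (1.0279)

1 0.5198 1->2
2 1.0743 2->0
3 1.5588 0->1
final: 1 1.0279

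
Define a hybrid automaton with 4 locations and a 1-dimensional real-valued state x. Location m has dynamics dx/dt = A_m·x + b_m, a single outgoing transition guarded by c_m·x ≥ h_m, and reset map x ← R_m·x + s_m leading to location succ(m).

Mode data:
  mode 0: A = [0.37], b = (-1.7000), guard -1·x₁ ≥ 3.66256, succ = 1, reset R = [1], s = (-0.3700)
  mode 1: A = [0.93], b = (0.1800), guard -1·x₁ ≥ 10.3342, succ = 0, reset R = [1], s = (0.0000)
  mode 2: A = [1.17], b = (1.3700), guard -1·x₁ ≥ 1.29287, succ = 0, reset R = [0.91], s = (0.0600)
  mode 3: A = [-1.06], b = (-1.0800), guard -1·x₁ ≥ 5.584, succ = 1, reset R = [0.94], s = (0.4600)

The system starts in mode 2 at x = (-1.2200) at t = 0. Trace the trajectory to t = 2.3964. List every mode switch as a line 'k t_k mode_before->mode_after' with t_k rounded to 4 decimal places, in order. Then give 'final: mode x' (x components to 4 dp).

Mode 2: guard c·x = 1.2929 hit at Δt = 0.7781 (t = 0.7781), x⁻ = (-1.2929) → reset → x⁺ = (-1.1165), jump to mode 0
Mode 0: guard c·x = 3.6626 hit at Δt = 0.9964 (t = 1.7745), x⁻ = (-3.6626) → reset → x⁺ = (-4.0326), jump to mode 1
Mode 1: flow for 0.6219 to horizon, guard not reached → x = (-7.0388)

1 0.7781 2->0
2 1.7745 0->1
final: 1 -7.0388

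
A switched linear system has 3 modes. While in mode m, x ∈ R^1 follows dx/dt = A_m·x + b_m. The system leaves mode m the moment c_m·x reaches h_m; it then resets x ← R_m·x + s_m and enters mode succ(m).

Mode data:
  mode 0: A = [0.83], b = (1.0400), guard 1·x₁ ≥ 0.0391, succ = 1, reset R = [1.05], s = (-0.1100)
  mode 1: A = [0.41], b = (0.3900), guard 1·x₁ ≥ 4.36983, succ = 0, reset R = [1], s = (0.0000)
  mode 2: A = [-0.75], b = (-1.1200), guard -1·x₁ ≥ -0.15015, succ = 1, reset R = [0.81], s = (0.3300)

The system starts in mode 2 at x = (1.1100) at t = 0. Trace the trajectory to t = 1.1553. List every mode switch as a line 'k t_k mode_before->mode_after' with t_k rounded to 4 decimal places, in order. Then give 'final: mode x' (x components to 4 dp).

Mode 2: guard c·x = -0.1502 hit at Δt = 0.6133 (t = 0.6133), x⁻ = (0.1501) → reset → x⁺ = (0.4516), jump to mode 1
Mode 1: flow for 0.5420 to horizon, guard not reached → x = (0.8007)

1 0.6133 2->1
final: 1 0.8007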